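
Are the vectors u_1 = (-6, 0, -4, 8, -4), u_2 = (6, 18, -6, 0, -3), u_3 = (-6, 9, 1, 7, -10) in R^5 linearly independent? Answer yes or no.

Form the matrix with these vectors as rows and row reduce.
R2 ← R2 + R1: [0, 18, -10, 8, -7]
R3 ← R3 − R1: [0, 9, 5, -1, -6]
R3 ← R3 − (1/2)·R2: [0, 0, 10, -5, -5/2]
3 nonzero rows, so the 3 vectors span a space of dimension 3.
Since 3 = 3, the vectors are linearly independent.

yes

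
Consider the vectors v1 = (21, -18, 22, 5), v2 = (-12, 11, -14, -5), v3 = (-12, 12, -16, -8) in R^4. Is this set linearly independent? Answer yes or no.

no

Form the matrix with these vectors as rows and row reduce.
R2 ← R2 + (4/7)·R1: [0, 5/7, -10/7, -15/7]
R3 ← R3 + (4/7)·R1: [0, 12/7, -24/7, -36/7]
R3 ← R3 − (12/5)·R2: [0, 0, 0, 0]
2 nonzero rows, so the 3 vectors span a space of dimension 2.
Since 2 < 3, the vectors are linearly dependent.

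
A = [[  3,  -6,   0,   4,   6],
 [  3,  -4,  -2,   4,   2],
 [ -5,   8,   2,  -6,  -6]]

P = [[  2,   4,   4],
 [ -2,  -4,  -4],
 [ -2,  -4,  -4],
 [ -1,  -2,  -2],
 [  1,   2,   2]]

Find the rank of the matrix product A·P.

First compute AP:
[[ 20,  40,  40],
 [ 16,  32,  32],
 [-30, -60, -60]]
Now row reduce the product.
R2 ← R2 − (4/5)·R1: [0, 0, 0]
R3 ← R3 + (3/2)·R1: [0, 0, 0]
1 nonzero row, so rank(AP) = 1.

1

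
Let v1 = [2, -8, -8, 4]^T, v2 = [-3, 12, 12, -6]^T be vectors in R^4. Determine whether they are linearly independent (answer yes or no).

Form the matrix with these vectors as rows and row reduce.
R2 ← R2 + (3/2)·R1: [0, 0, 0, 0]
1 nonzero row, so the 2 vectors span a space of dimension 1.
Since 1 < 2, the vectors are linearly dependent.

no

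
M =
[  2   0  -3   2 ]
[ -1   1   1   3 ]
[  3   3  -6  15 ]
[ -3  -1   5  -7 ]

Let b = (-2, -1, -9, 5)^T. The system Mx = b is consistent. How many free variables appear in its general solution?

2

Row reduce the augmented matrix [M | b].
R2 ← R2 + (1/2)·R1: [0, 1, -1/2, 4, -2]
R3 ← R3 − (3/2)·R1: [0, 3, -3/2, 12, -6]
R4 ← R4 + (3/2)·R1: [0, -1, 1/2, -4, 2]
R3 ← R3 − (3)·R2: [0, 0, 0, 0, 0]
R4 ← R4 + R2: [0, 0, 0, 0, 0]
The echelon form has 2 nonzero rows, and every pivot lies in the first 4 columns, so rank(M) = rank([M|b]) = 2.
The system is consistent.
Free variables = (unknowns) − (rank) = 4 − 2 = 2.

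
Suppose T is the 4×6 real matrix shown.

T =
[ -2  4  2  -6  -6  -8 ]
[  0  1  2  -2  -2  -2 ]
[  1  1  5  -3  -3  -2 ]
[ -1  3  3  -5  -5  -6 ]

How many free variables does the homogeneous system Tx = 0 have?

4

Row reduce to echelon form.
R3 ← R3 + (1/2)·R1: [0, 3, 6, -6, -6, -6]
R4 ← R4 − (1/2)·R1: [0, 1, 2, -2, -2, -2]
R3 ← R3 − (3)·R2: [0, 0, 0, 0, 0, 0]
R4 ← R4 − R2: [0, 0, 0, 0, 0, 0]
2 nonzero rows, so rank(T) = 2.
T has 6 columns; by rank–nullity, nullity = 6 − 2 = 4.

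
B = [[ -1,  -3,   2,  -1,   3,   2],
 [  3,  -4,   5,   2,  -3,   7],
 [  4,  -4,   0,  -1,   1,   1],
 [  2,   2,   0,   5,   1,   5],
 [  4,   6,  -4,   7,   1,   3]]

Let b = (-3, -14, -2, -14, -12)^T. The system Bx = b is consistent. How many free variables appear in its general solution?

1

Row reduce the augmented matrix [B | b].
R2 ← R2 + (3)·R1: [0, -13, 11, -1, 6, 13, -23]
R3 ← R3 + (4)·R1: [0, -16, 8, -5, 13, 9, -14]
R4 ← R4 + (2)·R1: [0, -4, 4, 3, 7, 9, -20]
R5 ← R5 + (4)·R1: [0, -6, 4, 3, 13, 11, -24]
R3 ← R3 − (16/13)·R2: [0, 0, -72/13, -49/13, 73/13, -7, 186/13]
R4 ← R4 − (4/13)·R2: [0, 0, 8/13, 43/13, 67/13, 5, -168/13]
R5 ← R5 − (6/13)·R2: [0, 0, -14/13, 45/13, 133/13, 5, -174/13]
R4 ← R4 + (1/9)·R3: [0, 0, 0, 26/9, 52/9, 38/9, -34/3]
R5 ← R5 − (7/36)·R3: [0, 0, 0, 151/36, 329/36, 229/36, -97/6]
R5 ← R5 − (151/104)·R4: [0, 0, 0, 0, 3/4, 3/13, 15/52]
The echelon form has 5 nonzero rows, and every pivot lies in the first 6 columns, so rank(B) = rank([B|b]) = 5.
The system is consistent.
Free variables = (unknowns) − (rank) = 6 − 5 = 1.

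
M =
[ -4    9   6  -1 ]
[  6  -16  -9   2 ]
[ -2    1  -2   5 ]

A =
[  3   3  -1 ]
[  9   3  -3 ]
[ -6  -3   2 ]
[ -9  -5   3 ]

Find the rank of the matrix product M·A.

First compute MA:
[[ 42,   2, -14],
 [-90, -13,  30],
 [-30, -22,  10]]
Now row reduce the product.
R2 ← R2 + (15/7)·R1: [0, -61/7, 0]
R3 ← R3 + (5/7)·R1: [0, -144/7, 0]
R3 ← R3 − (144/61)·R2: [0, 0, 0]
2 nonzero rows, so rank(MA) = 2.

2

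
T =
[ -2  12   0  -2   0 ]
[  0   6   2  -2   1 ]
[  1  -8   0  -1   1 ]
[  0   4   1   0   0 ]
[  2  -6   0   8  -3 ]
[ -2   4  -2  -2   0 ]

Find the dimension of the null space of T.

2

Row reduce to echelon form.
R3 ← R3 + (1/2)·R1: [0, -2, 0, -2, 1]
R5 ← R5 + R1: [0, 6, 0, 6, -3]
R6 ← R6 − R1: [0, -8, -2, 0, 0]
R3 ← R3 + (1/3)·R2: [0, 0, 2/3, -8/3, 4/3]
R4 ← R4 − (2/3)·R2: [0, 0, -1/3, 4/3, -2/3]
R5 ← R5 − R2: [0, 0, -2, 8, -4]
R6 ← R6 + (4/3)·R2: [0, 0, 2/3, -8/3, 4/3]
R4 ← R4 + (1/2)·R3: [0, 0, 0, 0, 0]
R5 ← R5 + (3)·R3: [0, 0, 0, 0, 0]
R6 ← R6 − R3: [0, 0, 0, 0, 0]
3 nonzero rows, so rank(T) = 3.
T has 5 columns; by rank–nullity, nullity = 5 − 3 = 2.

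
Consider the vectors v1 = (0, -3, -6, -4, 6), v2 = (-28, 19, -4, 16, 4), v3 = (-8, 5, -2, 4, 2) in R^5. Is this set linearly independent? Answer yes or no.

no

Form the matrix with these vectors as rows and row reduce.
Swap R1 ↔ R2
R3 ← R3 − (2/7)·R1: [0, -3/7, -6/7, -4/7, 6/7]
R3 ← R3 − (1/7)·R2: [0, 0, 0, 0, 0]
2 nonzero rows, so the 3 vectors span a space of dimension 2.
Since 2 < 3, the vectors are linearly dependent.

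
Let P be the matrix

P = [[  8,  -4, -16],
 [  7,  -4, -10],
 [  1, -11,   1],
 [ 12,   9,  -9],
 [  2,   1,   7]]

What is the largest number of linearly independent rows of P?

Row reduce to echelon form.
R2 ← R2 − (7/8)·R1: [0, -1/2, 4]
R3 ← R3 − (1/8)·R1: [0, -21/2, 3]
R4 ← R4 − (3/2)·R1: [0, 15, 15]
R5 ← R5 − (1/4)·R1: [0, 2, 11]
R3 ← R3 − (21)·R2: [0, 0, -81]
R4 ← R4 + (30)·R2: [0, 0, 135]
R5 ← R5 + (4)·R2: [0, 0, 27]
R4 ← R4 + (5/3)·R3: [0, 0, 0]
R5 ← R5 + (1/3)·R3: [0, 0, 0]
Echelon form has 3 nonzero rows, so rank(P) = 3.
The rank gives the maximum number of linearly independent rows: 3.

3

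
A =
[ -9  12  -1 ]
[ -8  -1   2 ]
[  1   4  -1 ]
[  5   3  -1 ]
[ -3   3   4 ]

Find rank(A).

3

Row reduce to echelon form.
R2 ← R2 − (8/9)·R1: [0, -35/3, 26/9]
R3 ← R3 + (1/9)·R1: [0, 16/3, -10/9]
R4 ← R4 + (5/9)·R1: [0, 29/3, -14/9]
R5 ← R5 − (1/3)·R1: [0, -1, 13/3]
R3 ← R3 + (16/35)·R2: [0, 0, 22/105]
R4 ← R4 + (29/35)·R2: [0, 0, 88/105]
R5 ← R5 − (3/35)·R2: [0, 0, 143/35]
R4 ← R4 − (4)·R3: [0, 0, 0]
R5 ← R5 − (39/2)·R3: [0, 0, 0]
Echelon form has 3 nonzero rows, so rank(A) = 3.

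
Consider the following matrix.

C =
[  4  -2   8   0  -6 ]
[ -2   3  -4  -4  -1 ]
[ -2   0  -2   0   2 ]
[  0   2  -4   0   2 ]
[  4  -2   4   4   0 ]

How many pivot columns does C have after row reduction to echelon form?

3

Row reduce to echelon form.
R2 ← R2 + (1/2)·R1: [0, 2, 0, -4, -4]
R3 ← R3 + (1/2)·R1: [0, -1, 2, 0, -1]
R5 ← R5 − R1: [0, 0, -4, 4, 6]
R3 ← R3 + (1/2)·R2: [0, 0, 2, -2, -3]
R4 ← R4 − R2: [0, 0, -4, 4, 6]
R4 ← R4 + (2)·R3: [0, 0, 0, 0, 0]
R5 ← R5 + (2)·R3: [0, 0, 0, 0, 0]
Echelon form has 3 nonzero rows, so rank(C) = 3.
Each nonzero row contributes one pivot column: 3 pivot columns.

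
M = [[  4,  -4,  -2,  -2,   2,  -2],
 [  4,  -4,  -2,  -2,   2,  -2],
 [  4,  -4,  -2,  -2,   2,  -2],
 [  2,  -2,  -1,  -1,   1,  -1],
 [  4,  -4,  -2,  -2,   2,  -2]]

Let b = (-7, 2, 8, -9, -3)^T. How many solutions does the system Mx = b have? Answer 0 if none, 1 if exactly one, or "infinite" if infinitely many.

0

Row reduce the augmented matrix [M | b].
R2 ← R2 − R1: [0, 0, 0, 0, 0, 0, 9]
R3 ← R3 − R1: [0, 0, 0, 0, 0, 0, 15]
R4 ← R4 − (1/2)·R1: [0, 0, 0, 0, 0, 0, -11/2]
R5 ← R5 − R1: [0, 0, 0, 0, 0, 0, 4]
R3 ← R3 − (5/3)·R2: [0, 0, 0, 0, 0, 0, 0]
R4 ← R4 + (11/18)·R2: [0, 0, 0, 0, 0, 0, 0]
R5 ← R5 − (4/9)·R2: [0, 0, 0, 0, 0, 0, 0]
The echelon form has 2 nonzero rows; the last pivot sits in the augmented column, so rank(M) = 1 but rank([M|b]) = 2.
Since the ranks differ, the system is inconsistent.
It has no solutions.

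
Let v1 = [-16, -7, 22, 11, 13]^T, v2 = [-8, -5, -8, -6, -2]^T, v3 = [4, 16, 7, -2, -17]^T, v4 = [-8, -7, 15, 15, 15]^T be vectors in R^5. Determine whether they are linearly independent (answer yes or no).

yes

Form the matrix with these vectors as rows and row reduce.
R2 ← R2 − (1/2)·R1: [0, -3/2, -19, -23/2, -17/2]
R3 ← R3 + (1/4)·R1: [0, 57/4, 25/2, 3/4, -55/4]
R4 ← R4 − (1/2)·R1: [0, -7/2, 4, 19/2, 17/2]
R3 ← R3 + (19/2)·R2: [0, 0, -168, -217/2, -189/2]
R4 ← R4 − (7/3)·R2: [0, 0, 145/3, 109/3, 85/3]
R4 ← R4 + (145/504)·R3: [0, 0, 0, 737/144, 55/48]
4 nonzero rows, so the 4 vectors span a space of dimension 4.
Since 4 = 4, the vectors are linearly independent.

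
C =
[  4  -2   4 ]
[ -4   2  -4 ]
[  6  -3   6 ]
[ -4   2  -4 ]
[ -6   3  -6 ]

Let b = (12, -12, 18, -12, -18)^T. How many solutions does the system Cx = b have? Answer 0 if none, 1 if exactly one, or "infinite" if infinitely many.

infinite

Row reduce the augmented matrix [C | b].
R2 ← R2 + R1: [0, 0, 0, 0]
R3 ← R3 − (3/2)·R1: [0, 0, 0, 0]
R4 ← R4 + R1: [0, 0, 0, 0]
R5 ← R5 + (3/2)·R1: [0, 0, 0, 0]
The echelon form has 1 nonzero rows, and every pivot lies in the first 3 columns, so rank(C) = rank([C|b]) = 1.
The system is consistent.
rank = 1 < 3 unknowns, so there are infinitely many solutions.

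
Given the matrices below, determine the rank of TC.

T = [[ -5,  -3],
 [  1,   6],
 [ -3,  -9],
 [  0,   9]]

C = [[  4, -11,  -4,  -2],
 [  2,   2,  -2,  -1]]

First compute TC:
[[-26,  49,  26,  13],
 [ 16,   1, -16,  -8],
 [-30,  15,  30,  15],
 [ 18,  18, -18,  -9]]
Now row reduce the product.
R2 ← R2 + (8/13)·R1: [0, 405/13, 0, 0]
R3 ← R3 − (15/13)·R1: [0, -540/13, 0, 0]
R4 ← R4 + (9/13)·R1: [0, 675/13, 0, 0]
R3 ← R3 + (4/3)·R2: [0, 0, 0, 0]
R4 ← R4 − (5/3)·R2: [0, 0, 0, 0]
2 nonzero rows, so rank(TC) = 2.

2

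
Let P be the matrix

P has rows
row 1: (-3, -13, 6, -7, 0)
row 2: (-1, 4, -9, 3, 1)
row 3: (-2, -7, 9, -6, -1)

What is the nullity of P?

Row reduce to echelon form.
R2 ← R2 − (1/3)·R1: [0, 25/3, -11, 16/3, 1]
R3 ← R3 − (2/3)·R1: [0, 5/3, 5, -4/3, -1]
R3 ← R3 − (1/5)·R2: [0, 0, 36/5, -12/5, -6/5]
3 nonzero rows, so rank(P) = 3.
P has 5 columns; by rank–nullity, nullity = 5 − 3 = 2.

2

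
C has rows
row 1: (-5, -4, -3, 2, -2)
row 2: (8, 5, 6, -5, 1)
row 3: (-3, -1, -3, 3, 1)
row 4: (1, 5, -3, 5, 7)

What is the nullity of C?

Row reduce to echelon form.
R2 ← R2 + (8/5)·R1: [0, -7/5, 6/5, -9/5, -11/5]
R3 ← R3 − (3/5)·R1: [0, 7/5, -6/5, 9/5, 11/5]
R4 ← R4 + (1/5)·R1: [0, 21/5, -18/5, 27/5, 33/5]
R3 ← R3 + R2: [0, 0, 0, 0, 0]
R4 ← R4 + (3)·R2: [0, 0, 0, 0, 0]
2 nonzero rows, so rank(C) = 2.
C has 5 columns; by rank–nullity, nullity = 5 − 2 = 3.

3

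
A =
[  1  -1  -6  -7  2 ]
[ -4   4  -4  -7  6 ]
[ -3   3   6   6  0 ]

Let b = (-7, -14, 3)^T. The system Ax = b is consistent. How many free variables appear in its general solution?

3

Row reduce the augmented matrix [A | b].
R2 ← R2 + (4)·R1: [0, 0, -28, -35, 14, -42]
R3 ← R3 + (3)·R1: [0, 0, -12, -15, 6, -18]
R3 ← R3 − (3/7)·R2: [0, 0, 0, 0, 0, 0]
The echelon form has 2 nonzero rows, and every pivot lies in the first 5 columns, so rank(A) = rank([A|b]) = 2.
The system is consistent.
Free variables = (unknowns) − (rank) = 5 − 2 = 3.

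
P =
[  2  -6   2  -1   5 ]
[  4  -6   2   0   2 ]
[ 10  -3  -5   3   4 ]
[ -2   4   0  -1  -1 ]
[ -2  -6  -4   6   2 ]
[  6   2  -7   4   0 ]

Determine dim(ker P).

Row reduce to echelon form.
R2 ← R2 − (2)·R1: [0, 6, -2, 2, -8]
R3 ← R3 − (5)·R1: [0, 27, -15, 8, -21]
R4 ← R4 + R1: [0, -2, 2, -2, 4]
R5 ← R5 + R1: [0, -12, -2, 5, 7]
R6 ← R6 − (3)·R1: [0, 20, -13, 7, -15]
R3 ← R3 − (9/2)·R2: [0, 0, -6, -1, 15]
R4 ← R4 + (1/3)·R2: [0, 0, 4/3, -4/3, 4/3]
R5 ← R5 + (2)·R2: [0, 0, -6, 9, -9]
R6 ← R6 − (10/3)·R2: [0, 0, -19/3, 1/3, 35/3]
R4 ← R4 + (2/9)·R3: [0, 0, 0, -14/9, 14/3]
R5 ← R5 − R3: [0, 0, 0, 10, -24]
R6 ← R6 − (19/18)·R3: [0, 0, 0, 25/18, -25/6]
R5 ← R5 + (45/7)·R4: [0, 0, 0, 0, 6]
R6 ← R6 + (25/28)·R4: [0, 0, 0, 0, 0]
5 nonzero rows, so rank(P) = 5.
P has 5 columns; by rank–nullity, nullity = 5 − 5 = 0.

0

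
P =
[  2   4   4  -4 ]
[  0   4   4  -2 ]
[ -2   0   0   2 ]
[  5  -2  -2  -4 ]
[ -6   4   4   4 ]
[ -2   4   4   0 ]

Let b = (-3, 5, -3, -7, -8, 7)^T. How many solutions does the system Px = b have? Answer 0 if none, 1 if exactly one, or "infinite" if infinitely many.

0

Row reduce the augmented matrix [P | b].
R3 ← R3 + R1: [0, 4, 4, -2, -6]
R4 ← R4 − (5/2)·R1: [0, -12, -12, 6, 1/2]
R5 ← R5 + (3)·R1: [0, 16, 16, -8, -17]
R6 ← R6 + R1: [0, 8, 8, -4, 4]
R3 ← R3 − R2: [0, 0, 0, 0, -11]
R4 ← R4 + (3)·R2: [0, 0, 0, 0, 31/2]
R5 ← R5 − (4)·R2: [0, 0, 0, 0, -37]
R6 ← R6 − (2)·R2: [0, 0, 0, 0, -6]
R4 ← R4 + (31/22)·R3: [0, 0, 0, 0, 0]
R5 ← R5 − (37/11)·R3: [0, 0, 0, 0, 0]
R6 ← R6 − (6/11)·R3: [0, 0, 0, 0, 0]
The echelon form has 3 nonzero rows; the last pivot sits in the augmented column, so rank(P) = 2 but rank([P|b]) = 3.
Since the ranks differ, the system is inconsistent.
It has no solutions.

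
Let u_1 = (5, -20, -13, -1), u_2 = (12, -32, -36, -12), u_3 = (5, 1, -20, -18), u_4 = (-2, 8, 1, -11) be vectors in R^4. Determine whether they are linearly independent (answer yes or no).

yes

Form the matrix with these vectors as rows and row reduce.
R2 ← R2 − (12/5)·R1: [0, 16, -24/5, -48/5]
R3 ← R3 − R1: [0, 21, -7, -17]
R4 ← R4 + (2/5)·R1: [0, 0, -21/5, -57/5]
R3 ← R3 − (21/16)·R2: [0, 0, -7/10, -22/5]
R4 ← R4 − (6)·R3: [0, 0, 0, 15]
4 nonzero rows, so the 4 vectors span a space of dimension 4.
Since 4 = 4, the vectors are linearly independent.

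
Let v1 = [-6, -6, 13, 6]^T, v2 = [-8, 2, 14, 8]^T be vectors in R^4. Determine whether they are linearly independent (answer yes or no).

yes

Form the matrix with these vectors as rows and row reduce.
R2 ← R2 − (4/3)·R1: [0, 10, -10/3, 0]
2 nonzero rows, so the 2 vectors span a space of dimension 2.
Since 2 = 2, the vectors are linearly independent.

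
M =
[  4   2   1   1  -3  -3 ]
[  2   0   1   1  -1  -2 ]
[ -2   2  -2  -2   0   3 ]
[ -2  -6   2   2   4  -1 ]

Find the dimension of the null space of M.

4

Row reduce to echelon form.
R2 ← R2 − (1/2)·R1: [0, -1, 1/2, 1/2, 1/2, -1/2]
R3 ← R3 + (1/2)·R1: [0, 3, -3/2, -3/2, -3/2, 3/2]
R4 ← R4 + (1/2)·R1: [0, -5, 5/2, 5/2, 5/2, -5/2]
R3 ← R3 + (3)·R2: [0, 0, 0, 0, 0, 0]
R4 ← R4 − (5)·R2: [0, 0, 0, 0, 0, 0]
2 nonzero rows, so rank(M) = 2.
M has 6 columns; by rank–nullity, nullity = 6 − 2 = 4.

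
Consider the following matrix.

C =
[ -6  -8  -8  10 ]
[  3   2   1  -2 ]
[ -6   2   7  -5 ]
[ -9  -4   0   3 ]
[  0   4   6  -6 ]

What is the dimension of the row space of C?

Row reduce to echelon form.
R2 ← R2 + (1/2)·R1: [0, -2, -3, 3]
R3 ← R3 − R1: [0, 10, 15, -15]
R4 ← R4 − (3/2)·R1: [0, 8, 12, -12]
R3 ← R3 + (5)·R2: [0, 0, 0, 0]
R4 ← R4 + (4)·R2: [0, 0, 0, 0]
R5 ← R5 + (2)·R2: [0, 0, 0, 0]
Echelon form has 2 nonzero rows, so rank(C) = 2.
The row space has dimension equal to the rank: 2.

2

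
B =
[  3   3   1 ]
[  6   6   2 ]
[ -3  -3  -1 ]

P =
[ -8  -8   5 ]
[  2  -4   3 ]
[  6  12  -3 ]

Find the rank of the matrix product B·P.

1

First compute BP:
[[-12, -24,  21],
 [-24, -48,  42],
 [ 12,  24, -21]]
Now row reduce the product.
R2 ← R2 − (2)·R1: [0, 0, 0]
R3 ← R3 + R1: [0, 0, 0]
1 nonzero row, so rank(BP) = 1.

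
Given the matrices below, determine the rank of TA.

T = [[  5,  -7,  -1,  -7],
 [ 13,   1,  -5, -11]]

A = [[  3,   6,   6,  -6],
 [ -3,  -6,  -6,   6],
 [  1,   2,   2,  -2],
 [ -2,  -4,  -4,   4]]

First compute TA:
[[ 49,  98,  98, -98],
 [ 53, 106, 106, -106]]
Now row reduce the product.
R2 ← R2 − (53/49)·R1: [0, 0, 0, 0]
1 nonzero row, so rank(TA) = 1.

1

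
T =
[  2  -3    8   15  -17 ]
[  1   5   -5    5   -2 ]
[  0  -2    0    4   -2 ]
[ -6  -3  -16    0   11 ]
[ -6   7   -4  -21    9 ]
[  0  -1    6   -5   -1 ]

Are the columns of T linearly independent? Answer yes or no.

Row reduce T to echelon form.
R2 ← R2 − (1/2)·R1: [0, 13/2, -9, -5/2, 13/2]
R4 ← R4 + (3)·R1: [0, -12, 8, 45, -40]
R5 ← R5 + (3)·R1: [0, -2, 20, 24, -42]
R3 ← R3 + (4/13)·R2: [0, 0, -36/13, 42/13, 0]
R4 ← R4 + (24/13)·R2: [0, 0, -112/13, 525/13, -28]
R5 ← R5 + (4/13)·R2: [0, 0, 224/13, 302/13, -40]
R6 ← R6 + (2/13)·R2: [0, 0, 60/13, -70/13, 0]
R4 ← R4 − (28/9)·R3: [0, 0, 0, 91/3, -28]
R5 ← R5 + (56/9)·R3: [0, 0, 0, 130/3, -40]
R6 ← R6 + (5/3)·R3: [0, 0, 0, 0, 0]
R5 ← R5 − (10/7)·R4: [0, 0, 0, 0, 0]
4 pivots among 5 columns.
Only 4 < 5 pivot columns, so the columns are linearly dependent.

no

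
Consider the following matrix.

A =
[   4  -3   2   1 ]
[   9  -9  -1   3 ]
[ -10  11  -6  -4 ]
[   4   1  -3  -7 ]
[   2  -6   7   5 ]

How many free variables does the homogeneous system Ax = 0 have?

Row reduce to echelon form.
R2 ← R2 − (9/4)·R1: [0, -9/4, -11/2, 3/4]
R3 ← R3 + (5/2)·R1: [0, 7/2, -1, -3/2]
R4 ← R4 − R1: [0, 4, -5, -8]
R5 ← R5 − (1/2)·R1: [0, -9/2, 6, 9/2]
R3 ← R3 + (14/9)·R2: [0, 0, -86/9, -1/3]
R4 ← R4 + (16/9)·R2: [0, 0, -133/9, -20/3]
R5 ← R5 − (2)·R2: [0, 0, 17, 3]
R4 ← R4 − (133/86)·R3: [0, 0, 0, -529/86]
R5 ← R5 + (153/86)·R3: [0, 0, 0, 207/86]
R5 ← R5 + (9/23)·R4: [0, 0, 0, 0]
4 nonzero rows, so rank(A) = 4.
A has 4 columns; by rank–nullity, nullity = 4 − 4 = 0.

0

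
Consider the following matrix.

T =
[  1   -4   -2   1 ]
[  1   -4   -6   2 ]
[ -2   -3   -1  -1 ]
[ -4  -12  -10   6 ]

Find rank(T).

4

Row reduce to echelon form.
R2 ← R2 − R1: [0, 0, -4, 1]
R3 ← R3 + (2)·R1: [0, -11, -5, 1]
R4 ← R4 + (4)·R1: [0, -28, -18, 10]
Swap R2 ↔ R3
R4 ← R4 − (28/11)·R2: [0, 0, -58/11, 82/11]
R4 ← R4 − (29/22)·R3: [0, 0, 0, 135/22]
Echelon form has 4 nonzero rows, so rank(T) = 4.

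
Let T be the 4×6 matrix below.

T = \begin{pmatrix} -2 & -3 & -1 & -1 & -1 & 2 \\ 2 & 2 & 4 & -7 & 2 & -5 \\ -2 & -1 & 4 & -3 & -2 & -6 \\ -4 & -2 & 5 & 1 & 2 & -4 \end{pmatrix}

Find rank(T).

Row reduce to echelon form.
R2 ← R2 + R1: [0, -1, 3, -8, 1, -3]
R3 ← R3 − R1: [0, 2, 5, -2, -1, -8]
R4 ← R4 − (2)·R1: [0, 4, 7, 3, 4, -8]
R3 ← R3 + (2)·R2: [0, 0, 11, -18, 1, -14]
R4 ← R4 + (4)·R2: [0, 0, 19, -29, 8, -20]
R4 ← R4 − (19/11)·R3: [0, 0, 0, 23/11, 69/11, 46/11]
Echelon form has 4 nonzero rows, so rank(T) = 4.

4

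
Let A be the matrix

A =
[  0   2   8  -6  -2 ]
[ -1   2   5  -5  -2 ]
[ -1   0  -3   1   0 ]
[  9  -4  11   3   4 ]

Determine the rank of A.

2

Row reduce to echelon form.
Swap R1 ↔ R2
R3 ← R3 − R1: [0, -2, -8, 6, 2]
R4 ← R4 + (9)·R1: [0, 14, 56, -42, -14]
R3 ← R3 + R2: [0, 0, 0, 0, 0]
R4 ← R4 − (7)·R2: [0, 0, 0, 0, 0]
Echelon form has 2 nonzero rows, so rank(A) = 2.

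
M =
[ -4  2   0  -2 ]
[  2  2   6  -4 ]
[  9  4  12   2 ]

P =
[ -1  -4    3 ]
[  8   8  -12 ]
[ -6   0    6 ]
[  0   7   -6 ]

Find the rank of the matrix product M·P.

First compute MP:
[[ 20,  18, -24],
 [-22, -20,  42],
 [-49,  10,  39]]
Now row reduce the product.
R2 ← R2 + (11/10)·R1: [0, -1/5, 78/5]
R3 ← R3 + (49/20)·R1: [0, 541/10, -99/5]
R3 ← R3 + (541/2)·R2: [0, 0, 4200]
3 nonzero rows, so rank(MP) = 3.

3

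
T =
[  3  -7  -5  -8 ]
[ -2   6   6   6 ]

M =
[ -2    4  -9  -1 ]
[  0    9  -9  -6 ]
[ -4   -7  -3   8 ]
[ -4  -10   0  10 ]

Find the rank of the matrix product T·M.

2

First compute TM:
[[ 46,  64,  51, -81],
 [-44, -56, -54,  74]]
Now row reduce the product.
R2 ← R2 + (22/23)·R1: [0, 120/23, -120/23, -80/23]
2 nonzero rows, so rank(TM) = 2.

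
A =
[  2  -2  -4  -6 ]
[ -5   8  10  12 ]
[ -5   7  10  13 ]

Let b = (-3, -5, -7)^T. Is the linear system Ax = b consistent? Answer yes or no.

Row reduce the augmented matrix [A | b].
R2 ← R2 + (5/2)·R1: [0, 3, 0, -3, -25/2]
R3 ← R3 + (5/2)·R1: [0, 2, 0, -2, -29/2]
R3 ← R3 − (2/3)·R2: [0, 0, 0, 0, -37/6]
The echelon form has 3 nonzero rows; the last pivot sits in the augmented column, so rank(A) = 2 but rank([A|b]) = 3.
Since the ranks differ, the system is inconsistent.

no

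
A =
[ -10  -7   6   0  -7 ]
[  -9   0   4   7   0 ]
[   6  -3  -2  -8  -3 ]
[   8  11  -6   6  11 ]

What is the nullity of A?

Row reduce to echelon form.
R2 ← R2 − (9/10)·R1: [0, 63/10, -7/5, 7, 63/10]
R3 ← R3 + (3/5)·R1: [0, -36/5, 8/5, -8, -36/5]
R4 ← R4 + (4/5)·R1: [0, 27/5, -6/5, 6, 27/5]
R3 ← R3 + (8/7)·R2: [0, 0, 0, 0, 0]
R4 ← R4 − (6/7)·R2: [0, 0, 0, 0, 0]
2 nonzero rows, so rank(A) = 2.
A has 5 columns; by rank–nullity, nullity = 5 − 2 = 3.

3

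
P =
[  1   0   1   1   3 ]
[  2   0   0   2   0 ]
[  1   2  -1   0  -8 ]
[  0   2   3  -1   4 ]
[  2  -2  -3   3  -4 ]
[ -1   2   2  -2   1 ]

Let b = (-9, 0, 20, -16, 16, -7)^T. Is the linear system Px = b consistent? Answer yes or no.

yes

Row reduce the augmented matrix [P | b].
R2 ← R2 − (2)·R1: [0, 0, -2, 0, -6, 18]
R3 ← R3 − R1: [0, 2, -2, -1, -11, 29]
R5 ← R5 − (2)·R1: [0, -2, -5, 1, -10, 34]
R6 ← R6 + R1: [0, 2, 3, -1, 4, -16]
Swap R2 ↔ R3
R4 ← R4 − R2: [0, 0, 5, 0, 15, -45]
R5 ← R5 + R2: [0, 0, -7, 0, -21, 63]
R6 ← R6 − R2: [0, 0, 5, 0, 15, -45]
R4 ← R4 + (5/2)·R3: [0, 0, 0, 0, 0, 0]
R5 ← R5 − (7/2)·R3: [0, 0, 0, 0, 0, 0]
R6 ← R6 + (5/2)·R3: [0, 0, 0, 0, 0, 0]
The echelon form has 3 nonzero rows, and every pivot lies in the first 5 columns, so rank(P) = rank([P|b]) = 3.
The system is consistent.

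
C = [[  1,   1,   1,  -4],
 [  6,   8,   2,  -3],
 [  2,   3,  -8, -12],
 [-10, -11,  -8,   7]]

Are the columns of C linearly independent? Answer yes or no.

Row reduce C to echelon form.
R2 ← R2 − (6)·R1: [0, 2, -4, 21]
R3 ← R3 − (2)·R1: [0, 1, -10, -4]
R4 ← R4 + (10)·R1: [0, -1, 2, -33]
R3 ← R3 − (1/2)·R2: [0, 0, -8, -29/2]
R4 ← R4 + (1/2)·R2: [0, 0, 0, -45/2]
4 pivots among 4 columns.
Every column is a pivot column, so the columns are linearly independent.

yes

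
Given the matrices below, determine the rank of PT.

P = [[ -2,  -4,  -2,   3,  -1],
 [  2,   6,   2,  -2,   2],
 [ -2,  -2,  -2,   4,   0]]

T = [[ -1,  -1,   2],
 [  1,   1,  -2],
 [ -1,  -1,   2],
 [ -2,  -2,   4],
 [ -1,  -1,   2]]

1

First compute PT:
[[ -5,  -5,  10],
 [  4,   4,  -8],
 [ -6,  -6,  12]]
Now row reduce the product.
R2 ← R2 + (4/5)·R1: [0, 0, 0]
R3 ← R3 − (6/5)·R1: [0, 0, 0]
1 nonzero row, so rank(PT) = 1.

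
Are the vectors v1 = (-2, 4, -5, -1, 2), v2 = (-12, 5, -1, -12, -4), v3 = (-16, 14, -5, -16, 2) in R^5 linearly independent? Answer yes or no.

Form the matrix with these vectors as rows and row reduce.
R2 ← R2 − (6)·R1: [0, -19, 29, -6, -16]
R3 ← R3 − (8)·R1: [0, -18, 35, -8, -14]
R3 ← R3 − (18/19)·R2: [0, 0, 143/19, -44/19, 22/19]
3 nonzero rows, so the 3 vectors span a space of dimension 3.
Since 3 = 3, the vectors are linearly independent.

yes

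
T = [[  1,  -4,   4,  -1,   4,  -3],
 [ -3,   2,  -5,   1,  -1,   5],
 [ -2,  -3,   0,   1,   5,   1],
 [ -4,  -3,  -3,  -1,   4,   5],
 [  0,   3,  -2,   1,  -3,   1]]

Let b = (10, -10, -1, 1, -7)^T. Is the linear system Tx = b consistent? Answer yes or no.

Row reduce the augmented matrix [T | b].
R2 ← R2 + (3)·R1: [0, -10, 7, -2, 11, -4, 20]
R3 ← R3 + (2)·R1: [0, -11, 8, -1, 13, -5, 19]
R4 ← R4 + (4)·R1: [0, -19, 13, -5, 20, -7, 41]
R3 ← R3 − (11/10)·R2: [0, 0, 3/10, 6/5, 9/10, -3/5, -3]
R4 ← R4 − (19/10)·R2: [0, 0, -3/10, -6/5, -9/10, 3/5, 3]
R5 ← R5 + (3/10)·R2: [0, 0, 1/10, 2/5, 3/10, -1/5, -1]
R4 ← R4 + R3: [0, 0, 0, 0, 0, 0, 0]
R5 ← R5 − (1/3)·R3: [0, 0, 0, 0, 0, 0, 0]
The echelon form has 3 nonzero rows, and every pivot lies in the first 6 columns, so rank(T) = rank([T|b]) = 3.
The system is consistent.

yes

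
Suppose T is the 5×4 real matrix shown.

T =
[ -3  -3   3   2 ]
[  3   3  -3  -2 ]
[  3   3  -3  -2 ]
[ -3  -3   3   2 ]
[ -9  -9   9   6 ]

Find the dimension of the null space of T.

3

Row reduce to echelon form.
R2 ← R2 + R1: [0, 0, 0, 0]
R3 ← R3 + R1: [0, 0, 0, 0]
R4 ← R4 − R1: [0, 0, 0, 0]
R5 ← R5 − (3)·R1: [0, 0, 0, 0]
1 nonzero row, so rank(T) = 1.
T has 4 columns; by rank–nullity, nullity = 4 − 1 = 3.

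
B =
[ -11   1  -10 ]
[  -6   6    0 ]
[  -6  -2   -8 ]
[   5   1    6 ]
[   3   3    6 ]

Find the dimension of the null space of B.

1

Row reduce to echelon form.
R2 ← R2 − (6/11)·R1: [0, 60/11, 60/11]
R3 ← R3 − (6/11)·R1: [0, -28/11, -28/11]
R4 ← R4 + (5/11)·R1: [0, 16/11, 16/11]
R5 ← R5 + (3/11)·R1: [0, 36/11, 36/11]
R3 ← R3 + (7/15)·R2: [0, 0, 0]
R4 ← R4 − (4/15)·R2: [0, 0, 0]
R5 ← R5 − (3/5)·R2: [0, 0, 0]
2 nonzero rows, so rank(B) = 2.
B has 3 columns; by rank–nullity, nullity = 3 − 2 = 1.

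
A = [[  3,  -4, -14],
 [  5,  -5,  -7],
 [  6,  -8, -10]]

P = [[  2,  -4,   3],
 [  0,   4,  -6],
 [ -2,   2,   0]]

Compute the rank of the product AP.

First compute AP:
[[ 34, -56,  33],
 [ 24, -54,  45],
 [ 32, -76,  66]]
Now row reduce the product.
R2 ← R2 − (12/17)·R1: [0, -246/17, 369/17]
R3 ← R3 − (16/17)·R1: [0, -396/17, 594/17]
R3 ← R3 − (66/41)·R2: [0, 0, 0]
2 nonzero rows, so rank(AP) = 2.

2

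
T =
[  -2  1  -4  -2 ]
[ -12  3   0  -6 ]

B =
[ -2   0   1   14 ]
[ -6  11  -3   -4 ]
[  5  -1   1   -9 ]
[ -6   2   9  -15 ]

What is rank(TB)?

2

First compute TB:
[[-10,  11, -27,  34],
 [ 42,  21, -75, -90]]
Now row reduce the product.
R2 ← R2 + (21/5)·R1: [0, 336/5, -942/5, 264/5]
2 nonzero rows, so rank(TB) = 2.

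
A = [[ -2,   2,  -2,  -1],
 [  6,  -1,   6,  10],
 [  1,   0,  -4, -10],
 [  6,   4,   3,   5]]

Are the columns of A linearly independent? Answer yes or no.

yes

Row reduce A to echelon form.
R2 ← R2 + (3)·R1: [0, 5, 0, 7]
R3 ← R3 + (1/2)·R1: [0, 1, -5, -21/2]
R4 ← R4 + (3)·R1: [0, 10, -3, 2]
R3 ← R3 − (1/5)·R2: [0, 0, -5, -119/10]
R4 ← R4 − (2)·R2: [0, 0, -3, -12]
R4 ← R4 − (3/5)·R3: [0, 0, 0, -243/50]
4 pivots among 4 columns.
Every column is a pivot column, so the columns are linearly independent.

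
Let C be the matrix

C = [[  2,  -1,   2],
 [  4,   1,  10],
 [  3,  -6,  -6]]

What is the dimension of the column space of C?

Row reduce to echelon form.
R2 ← R2 − (2)·R1: [0, 3, 6]
R3 ← R3 − (3/2)·R1: [0, -9/2, -9]
R3 ← R3 + (3/2)·R2: [0, 0, 0]
Echelon form has 2 nonzero rows, so rank(C) = 2.
The column space has dimension equal to the rank: 2.

2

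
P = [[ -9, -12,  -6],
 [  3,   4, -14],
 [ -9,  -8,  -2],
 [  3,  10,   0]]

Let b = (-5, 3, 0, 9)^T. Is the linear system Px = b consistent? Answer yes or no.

no

Row reduce the augmented matrix [P | b].
R2 ← R2 + (1/3)·R1: [0, 0, -16, 4/3]
R3 ← R3 − R1: [0, 4, 4, 5]
R4 ← R4 + (1/3)·R1: [0, 6, -2, 22/3]
Swap R2 ↔ R3
R4 ← R4 − (3/2)·R2: [0, 0, -8, -1/6]
R4 ← R4 − (1/2)·R3: [0, 0, 0, -5/6]
The echelon form has 4 nonzero rows; the last pivot sits in the augmented column, so rank(P) = 3 but rank([P|b]) = 4.
Since the ranks differ, the system is inconsistent.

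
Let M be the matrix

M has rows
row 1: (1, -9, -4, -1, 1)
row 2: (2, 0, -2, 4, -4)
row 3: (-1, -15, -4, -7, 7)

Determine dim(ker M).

Row reduce to echelon form.
R2 ← R2 − (2)·R1: [0, 18, 6, 6, -6]
R3 ← R3 + R1: [0, -24, -8, -8, 8]
R3 ← R3 + (4/3)·R2: [0, 0, 0, 0, 0]
2 nonzero rows, so rank(M) = 2.
M has 5 columns; by rank–nullity, nullity = 5 − 2 = 3.

3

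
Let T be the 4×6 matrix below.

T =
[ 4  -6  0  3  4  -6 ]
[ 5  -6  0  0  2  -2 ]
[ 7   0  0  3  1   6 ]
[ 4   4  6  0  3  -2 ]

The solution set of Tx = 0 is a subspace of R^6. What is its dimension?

2

Row reduce to echelon form.
R2 ← R2 − (5/4)·R1: [0, 3/2, 0, -15/4, -3, 11/2]
R3 ← R3 − (7/4)·R1: [0, 21/2, 0, -9/4, -6, 33/2]
R4 ← R4 − R1: [0, 10, 6, -3, -1, 4]
R3 ← R3 − (7)·R2: [0, 0, 0, 24, 15, -22]
R4 ← R4 − (20/3)·R2: [0, 0, 6, 22, 19, -98/3]
Swap R3 ↔ R4
4 nonzero rows, so rank(T) = 4.
T has 6 columns; by rank–nullity, nullity = 6 − 4 = 2.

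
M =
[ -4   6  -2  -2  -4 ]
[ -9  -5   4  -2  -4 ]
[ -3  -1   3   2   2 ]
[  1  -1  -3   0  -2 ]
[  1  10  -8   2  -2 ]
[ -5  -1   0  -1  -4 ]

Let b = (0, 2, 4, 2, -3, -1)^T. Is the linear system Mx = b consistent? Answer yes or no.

no

Row reduce the augmented matrix [M | b].
R2 ← R2 − (9/4)·R1: [0, -37/2, 17/2, 5/2, 5, 2]
R3 ← R3 − (3/4)·R1: [0, -11/2, 9/2, 7/2, 5, 4]
R4 ← R4 + (1/4)·R1: [0, 1/2, -7/2, -1/2, -3, 2]
R5 ← R5 + (1/4)·R1: [0, 23/2, -17/2, 3/2, -3, -3]
R6 ← R6 − (5/4)·R1: [0, -17/2, 5/2, 3/2, 1, -1]
R3 ← R3 − (11/37)·R2: [0, 0, 73/37, 102/37, 130/37, 126/37]
R4 ← R4 + (1/37)·R2: [0, 0, -121/37, -16/37, -106/37, 76/37]
R5 ← R5 + (23/37)·R2: [0, 0, -119/37, 113/37, 4/37, -65/37]
R6 ← R6 − (17/37)·R2: [0, 0, -52/37, 13/37, -48/37, -71/37]
R4 ← R4 + (121/73)·R3: [0, 0, 0, 302/73, 216/73, 562/73]
R5 ← R5 + (119/73)·R3: [0, 0, 0, 551/73, 426/73, 277/73]
R6 ← R6 + (52/73)·R3: [0, 0, 0, 169/73, 88/73, 37/73]
R5 ← R5 − (551/302)·R4: [0, 0, 0, 0, 66/151, -1548/151]
R6 ← R6 − (169/302)·R4: [0, 0, 0, 0, -68/151, -574/151]
R6 ← R6 + (34/33)·R5: [0, 0, 0, 0, 0, -158/11]
The echelon form has 6 nonzero rows; the last pivot sits in the augmented column, so rank(M) = 5 but rank([M|b]) = 6.
Since the ranks differ, the system is inconsistent.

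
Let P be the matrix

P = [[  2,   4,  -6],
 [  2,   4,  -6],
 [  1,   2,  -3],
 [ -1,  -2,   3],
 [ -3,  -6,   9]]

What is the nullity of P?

2

Row reduce to echelon form.
R2 ← R2 − R1: [0, 0, 0]
R3 ← R3 − (1/2)·R1: [0, 0, 0]
R4 ← R4 + (1/2)·R1: [0, 0, 0]
R5 ← R5 + (3/2)·R1: [0, 0, 0]
1 nonzero row, so rank(P) = 1.
P has 3 columns; by rank–nullity, nullity = 3 − 1 = 2.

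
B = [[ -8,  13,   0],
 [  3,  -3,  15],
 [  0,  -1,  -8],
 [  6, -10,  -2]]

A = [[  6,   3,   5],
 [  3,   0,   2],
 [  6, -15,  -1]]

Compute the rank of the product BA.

2

First compute BA:
[[ -9, -24, -14],
 [ 99, -216,  -6],
 [-51, 120,   6],
 [ -6,  48,  12]]
Now row reduce the product.
R2 ← R2 + (11)·R1: [0, -480, -160]
R3 ← R3 − (17/3)·R1: [0, 256, 256/3]
R4 ← R4 − (2/3)·R1: [0, 64, 64/3]
R3 ← R3 + (8/15)·R2: [0, 0, 0]
R4 ← R4 + (2/15)·R2: [0, 0, 0]
2 nonzero rows, so rank(BA) = 2.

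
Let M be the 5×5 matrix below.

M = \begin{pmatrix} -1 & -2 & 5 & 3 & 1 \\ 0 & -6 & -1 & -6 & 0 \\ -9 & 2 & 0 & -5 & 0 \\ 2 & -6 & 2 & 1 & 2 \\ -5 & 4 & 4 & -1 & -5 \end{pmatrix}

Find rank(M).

Row reduce to echelon form.
R3 ← R3 − (9)·R1: [0, 20, -45, -32, -9]
R4 ← R4 + (2)·R1: [0, -10, 12, 7, 4]
R5 ← R5 − (5)·R1: [0, 14, -21, -16, -10]
R3 ← R3 + (10/3)·R2: [0, 0, -145/3, -52, -9]
R4 ← R4 − (5/3)·R2: [0, 0, 41/3, 17, 4]
R5 ← R5 + (7/3)·R2: [0, 0, -70/3, -30, -10]
R4 ← R4 + (41/145)·R3: [0, 0, 0, 333/145, 211/145]
R5 ← R5 − (14/29)·R3: [0, 0, 0, -142/29, -164/29]
R5 ← R5 + (710/333)·R4: [0, 0, 0, 0, -850/333]
Echelon form has 5 nonzero rows, so rank(M) = 5.

5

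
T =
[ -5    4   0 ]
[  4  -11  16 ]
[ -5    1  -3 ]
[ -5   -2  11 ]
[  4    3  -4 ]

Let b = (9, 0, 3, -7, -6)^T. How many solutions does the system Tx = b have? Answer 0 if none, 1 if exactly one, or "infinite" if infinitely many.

0

Row reduce the augmented matrix [T | b].
R2 ← R2 + (4/5)·R1: [0, -39/5, 16, 36/5]
R3 ← R3 − R1: [0, -3, -3, -6]
R4 ← R4 − R1: [0, -6, 11, -16]
R5 ← R5 + (4/5)·R1: [0, 31/5, -4, 6/5]
R3 ← R3 − (5/13)·R2: [0, 0, -119/13, -114/13]
R4 ← R4 − (10/13)·R2: [0, 0, -17/13, -280/13]
R5 ← R5 + (31/39)·R2: [0, 0, 340/39, 90/13]
R4 ← R4 − (1/7)·R3: [0, 0, 0, -142/7]
R5 ← R5 + (20/21)·R3: [0, 0, 0, -10/7]
R5 ← R5 − (5/71)·R4: [0, 0, 0, 0]
The echelon form has 4 nonzero rows; the last pivot sits in the augmented column, so rank(T) = 3 but rank([T|b]) = 4.
Since the ranks differ, the system is inconsistent.
It has no solutions.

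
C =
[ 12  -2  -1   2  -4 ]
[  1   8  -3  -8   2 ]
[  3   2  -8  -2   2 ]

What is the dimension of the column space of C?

Row reduce to echelon form.
R2 ← R2 − (1/12)·R1: [0, 49/6, -35/12, -49/6, 7/3]
R3 ← R3 − (1/4)·R1: [0, 5/2, -31/4, -5/2, 3]
R3 ← R3 − (15/49)·R2: [0, 0, -48/7, 0, 16/7]
Echelon form has 3 nonzero rows, so rank(C) = 3.
The column space has dimension equal to the rank: 3.

3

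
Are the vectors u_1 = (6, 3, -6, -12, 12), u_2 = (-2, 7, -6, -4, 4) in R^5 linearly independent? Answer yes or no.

yes

Form the matrix with these vectors as rows and row reduce.
R2 ← R2 + (1/3)·R1: [0, 8, -8, -8, 8]
2 nonzero rows, so the 2 vectors span a space of dimension 2.
Since 2 = 2, the vectors are linearly independent.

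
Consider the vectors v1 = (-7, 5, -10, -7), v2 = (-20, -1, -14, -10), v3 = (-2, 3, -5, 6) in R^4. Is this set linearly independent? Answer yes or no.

Form the matrix with these vectors as rows and row reduce.
R2 ← R2 − (20/7)·R1: [0, -107/7, 102/7, 10]
R3 ← R3 − (2/7)·R1: [0, 11/7, -15/7, 8]
R3 ← R3 + (11/107)·R2: [0, 0, -69/107, 966/107]
3 nonzero rows, so the 3 vectors span a space of dimension 3.
Since 3 = 3, the vectors are linearly independent.

yes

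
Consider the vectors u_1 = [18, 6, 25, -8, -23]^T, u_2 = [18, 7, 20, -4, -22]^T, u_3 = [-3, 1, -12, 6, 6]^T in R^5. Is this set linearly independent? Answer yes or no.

Form the matrix with these vectors as rows and row reduce.
R2 ← R2 − R1: [0, 1, -5, 4, 1]
R3 ← R3 + (1/6)·R1: [0, 2, -47/6, 14/3, 13/6]
R3 ← R3 − (2)·R2: [0, 0, 13/6, -10/3, 1/6]
3 nonzero rows, so the 3 vectors span a space of dimension 3.
Since 3 = 3, the vectors are linearly independent.

yes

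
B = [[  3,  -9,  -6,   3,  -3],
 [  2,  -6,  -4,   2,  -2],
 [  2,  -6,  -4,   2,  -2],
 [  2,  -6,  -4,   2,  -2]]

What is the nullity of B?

Row reduce to echelon form.
R2 ← R2 − (2/3)·R1: [0, 0, 0, 0, 0]
R3 ← R3 − (2/3)·R1: [0, 0, 0, 0, 0]
R4 ← R4 − (2/3)·R1: [0, 0, 0, 0, 0]
1 nonzero row, so rank(B) = 1.
B has 5 columns; by rank–nullity, nullity = 5 − 1 = 4.

4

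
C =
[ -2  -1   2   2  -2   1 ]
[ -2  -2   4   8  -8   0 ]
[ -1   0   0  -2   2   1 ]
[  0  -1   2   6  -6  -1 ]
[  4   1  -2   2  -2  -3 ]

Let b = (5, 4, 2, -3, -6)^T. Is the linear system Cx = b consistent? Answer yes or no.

Row reduce the augmented matrix [C | b].
R2 ← R2 − R1: [0, -1, 2, 6, -6, -1, -1]
R3 ← R3 − (1/2)·R1: [0, 1/2, -1, -3, 3, 1/2, -1/2]
R5 ← R5 + (2)·R1: [0, -1, 2, 6, -6, -1, 4]
R3 ← R3 + (1/2)·R2: [0, 0, 0, 0, 0, 0, -1]
R4 ← R4 − R2: [0, 0, 0, 0, 0, 0, -2]
R5 ← R5 − R2: [0, 0, 0, 0, 0, 0, 5]
R4 ← R4 − (2)·R3: [0, 0, 0, 0, 0, 0, 0]
R5 ← R5 + (5)·R3: [0, 0, 0, 0, 0, 0, 0]
The echelon form has 3 nonzero rows; the last pivot sits in the augmented column, so rank(C) = 2 but rank([C|b]) = 3.
Since the ranks differ, the system is inconsistent.

no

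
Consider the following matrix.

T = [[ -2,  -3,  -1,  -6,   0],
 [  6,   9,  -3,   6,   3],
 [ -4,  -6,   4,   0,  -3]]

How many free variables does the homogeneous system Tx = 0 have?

3

Row reduce to echelon form.
R2 ← R2 + (3)·R1: [0, 0, -6, -12, 3]
R3 ← R3 − (2)·R1: [0, 0, 6, 12, -3]
R3 ← R3 + R2: [0, 0, 0, 0, 0]
2 nonzero rows, so rank(T) = 2.
T has 5 columns; by rank–nullity, nullity = 5 − 2 = 3.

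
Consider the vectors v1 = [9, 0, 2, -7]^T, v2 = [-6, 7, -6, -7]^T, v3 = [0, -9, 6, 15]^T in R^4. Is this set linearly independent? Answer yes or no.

Form the matrix with these vectors as rows and row reduce.
R2 ← R2 + (2/3)·R1: [0, 7, -14/3, -35/3]
R3 ← R3 + (9/7)·R2: [0, 0, 0, 0]
2 nonzero rows, so the 3 vectors span a space of dimension 2.
Since 2 < 3, the vectors are linearly dependent.

no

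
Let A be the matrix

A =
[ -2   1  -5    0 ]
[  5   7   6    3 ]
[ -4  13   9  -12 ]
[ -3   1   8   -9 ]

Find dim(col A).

Row reduce to echelon form.
R2 ← R2 + (5/2)·R1: [0, 19/2, -13/2, 3]
R3 ← R3 − (2)·R1: [0, 11, 19, -12]
R4 ← R4 − (3/2)·R1: [0, -1/2, 31/2, -9]
R3 ← R3 − (22/19)·R2: [0, 0, 504/19, -294/19]
R4 ← R4 + (1/19)·R2: [0, 0, 288/19, -168/19]
R4 ← R4 − (4/7)·R3: [0, 0, 0, 0]
Echelon form has 3 nonzero rows, so rank(A) = 3.
The column space has dimension equal to the rank: 3.

3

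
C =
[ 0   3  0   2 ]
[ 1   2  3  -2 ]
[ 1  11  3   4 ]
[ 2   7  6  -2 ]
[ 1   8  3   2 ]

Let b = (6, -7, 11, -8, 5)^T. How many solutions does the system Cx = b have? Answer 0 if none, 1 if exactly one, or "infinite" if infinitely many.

Row reduce the augmented matrix [C | b].
Swap R1 ↔ R2
R3 ← R3 − R1: [0, 9, 0, 6, 18]
R4 ← R4 − (2)·R1: [0, 3, 0, 2, 6]
R5 ← R5 − R1: [0, 6, 0, 4, 12]
R3 ← R3 − (3)·R2: [0, 0, 0, 0, 0]
R4 ← R4 − R2: [0, 0, 0, 0, 0]
R5 ← R5 − (2)·R2: [0, 0, 0, 0, 0]
The echelon form has 2 nonzero rows, and every pivot lies in the first 4 columns, so rank(C) = rank([C|b]) = 2.
The system is consistent.
rank = 2 < 4 unknowns, so there are infinitely many solutions.

infinite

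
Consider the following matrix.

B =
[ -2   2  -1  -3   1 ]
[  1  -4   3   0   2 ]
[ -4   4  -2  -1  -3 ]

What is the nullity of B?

2

Row reduce to echelon form.
R2 ← R2 + (1/2)·R1: [0, -3, 5/2, -3/2, 5/2]
R3 ← R3 − (2)·R1: [0, 0, 0, 5, -5]
3 nonzero rows, so rank(B) = 3.
B has 5 columns; by rank–nullity, nullity = 5 − 3 = 2.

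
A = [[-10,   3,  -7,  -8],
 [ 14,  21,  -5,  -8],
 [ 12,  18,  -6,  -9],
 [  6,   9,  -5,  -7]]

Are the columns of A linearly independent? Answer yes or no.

Row reduce A to echelon form.
R2 ← R2 + (7/5)·R1: [0, 126/5, -74/5, -96/5]
R3 ← R3 + (6/5)·R1: [0, 108/5, -72/5, -93/5]
R4 ← R4 + (3/5)·R1: [0, 54/5, -46/5, -59/5]
R3 ← R3 − (6/7)·R2: [0, 0, -12/7, -15/7]
R4 ← R4 − (3/7)·R2: [0, 0, -20/7, -25/7]
R4 ← R4 − (5/3)·R3: [0, 0, 0, 0]
3 pivots among 4 columns.
Only 3 < 4 pivot columns, so the columns are linearly dependent.

no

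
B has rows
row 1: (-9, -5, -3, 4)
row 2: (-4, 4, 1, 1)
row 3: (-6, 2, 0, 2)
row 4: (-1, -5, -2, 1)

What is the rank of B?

2

Row reduce to echelon form.
R2 ← R2 − (4/9)·R1: [0, 56/9, 7/3, -7/9]
R3 ← R3 − (2/3)·R1: [0, 16/3, 2, -2/3]
R4 ← R4 − (1/9)·R1: [0, -40/9, -5/3, 5/9]
R3 ← R3 − (6/7)·R2: [0, 0, 0, 0]
R4 ← R4 + (5/7)·R2: [0, 0, 0, 0]
Echelon form has 2 nonzero rows, so rank(B) = 2.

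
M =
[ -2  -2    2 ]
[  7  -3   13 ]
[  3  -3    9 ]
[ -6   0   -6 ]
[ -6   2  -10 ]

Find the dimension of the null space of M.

Row reduce to echelon form.
R2 ← R2 + (7/2)·R1: [0, -10, 20]
R3 ← R3 + (3/2)·R1: [0, -6, 12]
R4 ← R4 − (3)·R1: [0, 6, -12]
R5 ← R5 − (3)·R1: [0, 8, -16]
R3 ← R3 − (3/5)·R2: [0, 0, 0]
R4 ← R4 + (3/5)·R2: [0, 0, 0]
R5 ← R5 + (4/5)·R2: [0, 0, 0]
2 nonzero rows, so rank(M) = 2.
M has 3 columns; by rank–nullity, nullity = 3 − 2 = 1.

1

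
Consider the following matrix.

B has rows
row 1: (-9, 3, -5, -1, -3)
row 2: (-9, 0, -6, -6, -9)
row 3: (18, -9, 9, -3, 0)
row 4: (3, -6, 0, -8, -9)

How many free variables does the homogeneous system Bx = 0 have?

3

Row reduce to echelon form.
R2 ← R2 − R1: [0, -3, -1, -5, -6]
R3 ← R3 + (2)·R1: [0, -3, -1, -5, -6]
R4 ← R4 + (1/3)·R1: [0, -5, -5/3, -25/3, -10]
R3 ← R3 − R2: [0, 0, 0, 0, 0]
R4 ← R4 − (5/3)·R2: [0, 0, 0, 0, 0]
2 nonzero rows, so rank(B) = 2.
B has 5 columns; by rank–nullity, nullity = 5 − 2 = 3.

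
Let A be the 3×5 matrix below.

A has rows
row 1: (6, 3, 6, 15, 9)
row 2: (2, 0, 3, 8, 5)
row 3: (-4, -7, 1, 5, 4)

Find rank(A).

2

Row reduce to echelon form.
R2 ← R2 − (1/3)·R1: [0, -1, 1, 3, 2]
R3 ← R3 + (2/3)·R1: [0, -5, 5, 15, 10]
R3 ← R3 − (5)·R2: [0, 0, 0, 0, 0]
Echelon form has 2 nonzero rows, so rank(A) = 2.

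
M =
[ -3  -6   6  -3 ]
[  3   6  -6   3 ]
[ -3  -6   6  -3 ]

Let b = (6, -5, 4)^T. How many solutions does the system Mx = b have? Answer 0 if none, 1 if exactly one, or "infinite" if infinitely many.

Row reduce the augmented matrix [M | b].
R2 ← R2 + R1: [0, 0, 0, 0, 1]
R3 ← R3 − R1: [0, 0, 0, 0, -2]
R3 ← R3 + (2)·R2: [0, 0, 0, 0, 0]
The echelon form has 2 nonzero rows; the last pivot sits in the augmented column, so rank(M) = 1 but rank([M|b]) = 2.
Since the ranks differ, the system is inconsistent.
It has no solutions.

0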